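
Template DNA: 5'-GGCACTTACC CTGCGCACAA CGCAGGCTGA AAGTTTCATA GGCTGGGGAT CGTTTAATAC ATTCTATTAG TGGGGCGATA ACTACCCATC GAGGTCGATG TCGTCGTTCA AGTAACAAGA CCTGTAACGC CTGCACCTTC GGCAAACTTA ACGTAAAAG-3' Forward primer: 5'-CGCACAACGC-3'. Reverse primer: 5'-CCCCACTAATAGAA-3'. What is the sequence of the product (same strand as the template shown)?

The forward primer matches the template at positions 14–23.
Taking the reverse complement of CCCCACTAATAGAA gives TTCTATTAGTGGGG, found at positions 62–75 on the template; the primer anneals here to the top strand with its 3' end pointing upstream.
The product is the template from position 14 through 75 (62 bp).

5'-CGCACAACGCAGGCTGAAAGTTTCATAGGCTGGGGATCGTTTAATACATTCTATTAGTGGGG-3'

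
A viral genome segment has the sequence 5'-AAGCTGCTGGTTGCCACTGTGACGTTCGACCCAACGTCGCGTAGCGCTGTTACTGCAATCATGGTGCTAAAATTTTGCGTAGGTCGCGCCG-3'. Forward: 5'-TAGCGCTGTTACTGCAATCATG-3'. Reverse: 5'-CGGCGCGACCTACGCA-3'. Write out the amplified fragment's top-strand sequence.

5'-TAGCGCTGTTACTGCAATCATGGTGCTAAAATTTTGCGTAGGTCGCGCCG-3'

Scanning the template, TAGCGCTGTTACTGCAATCATG occurs at positions 42–63; this primer anneals to the bottom strand there with its 3' end pointing downstream.
Reverse complement of the reverse primer: TGCGTAGGTCGCGCCG. This occurs on the top strand at positions 76–91.
The product is the template from position 42 through 91 (50 bp).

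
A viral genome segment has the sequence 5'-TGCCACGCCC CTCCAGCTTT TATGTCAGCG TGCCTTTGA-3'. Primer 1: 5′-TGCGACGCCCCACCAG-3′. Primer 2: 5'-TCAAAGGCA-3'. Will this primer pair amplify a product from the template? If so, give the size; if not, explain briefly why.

No product — primer 1 has no binding site in the template.

Primer 1 (TGCGACGCCCCACCAG) does not match the top strand, and its reverse complement CTGGTGGGGCGTCGCA does not match either.
With no annealing site for primer 1, no amplification occurs.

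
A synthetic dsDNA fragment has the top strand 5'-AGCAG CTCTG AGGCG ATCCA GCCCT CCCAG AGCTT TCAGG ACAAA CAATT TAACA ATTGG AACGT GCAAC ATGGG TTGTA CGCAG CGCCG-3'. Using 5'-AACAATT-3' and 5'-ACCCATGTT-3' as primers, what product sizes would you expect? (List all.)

The forward primer AACAATT matches the top strand at positions 44–50, 52–58.
The reverse primer's reverse complement is AACATGGGT, matching at positions 68–76.
Each forward site pairs with the reverse site to give a product ending at position 76: sizes 33, 25 bp.

33 bp, 25 bp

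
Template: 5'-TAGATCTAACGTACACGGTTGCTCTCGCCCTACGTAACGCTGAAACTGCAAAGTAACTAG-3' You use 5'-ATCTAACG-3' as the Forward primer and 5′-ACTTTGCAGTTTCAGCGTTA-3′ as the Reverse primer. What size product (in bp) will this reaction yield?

51 bp

Forward primer ATCTAACG is found on the top strand at positions 4–11.
The reverse primer's reverse complement is TAACGCTGAAACTGCAAAGT, which matches the template at positions 35–54.
Product length = (reverse-primer end) − (forward-primer start) + 1 = 54 − 4 + 1 = 51 bp.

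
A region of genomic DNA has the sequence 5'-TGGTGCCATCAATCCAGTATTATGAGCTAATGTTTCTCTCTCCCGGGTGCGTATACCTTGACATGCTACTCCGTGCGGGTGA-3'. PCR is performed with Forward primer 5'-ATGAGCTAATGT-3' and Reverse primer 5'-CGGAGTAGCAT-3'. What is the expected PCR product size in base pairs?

Forward primer ATGAGCTAATGT is found on the top strand at positions 22–33.
Reverse complement of the reverse primer: ATGCTACTCCG. This occurs on the top strand at positions 63–73.
Amplicon spans positions 22–73: 52 bp.

52 bp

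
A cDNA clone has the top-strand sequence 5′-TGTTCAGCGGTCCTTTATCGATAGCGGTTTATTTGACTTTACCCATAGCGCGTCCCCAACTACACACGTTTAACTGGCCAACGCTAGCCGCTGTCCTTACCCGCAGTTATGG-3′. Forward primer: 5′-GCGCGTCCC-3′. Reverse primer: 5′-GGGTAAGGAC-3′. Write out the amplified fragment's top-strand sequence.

Forward primer GCGCGTCCC is found on the top strand at positions 48–56.
The reverse primer's reverse complement is GTCCTTACCC, which matches the template at positions 93–102.
The product is the template from position 48 through 102 (55 bp).

5'-GCGCGTCCCCAACTACACACGTTTAACTGGCCAACGCTAGCCGCTGTCCTTACCC-3'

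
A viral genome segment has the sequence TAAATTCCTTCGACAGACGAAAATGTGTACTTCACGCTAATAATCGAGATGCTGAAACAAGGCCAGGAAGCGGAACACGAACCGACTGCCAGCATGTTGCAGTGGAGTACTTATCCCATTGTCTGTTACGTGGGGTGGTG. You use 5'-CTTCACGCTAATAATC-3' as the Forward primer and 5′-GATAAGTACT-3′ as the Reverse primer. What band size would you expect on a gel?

86 bp

Scanning the template, CTTCACGCTAATAATC occurs at positions 30–45; this primer anneals to the bottom strand there with its 3' end pointing downstream.
Taking the reverse complement of GATAAGTACT gives AGTACTTATC, found at positions 106–115 on the template; the primer anneals here to the top strand with its 3' end pointing upstream.
Product length = (reverse-primer end) − (forward-primer start) + 1 = 115 − 30 + 1 = 86 bp.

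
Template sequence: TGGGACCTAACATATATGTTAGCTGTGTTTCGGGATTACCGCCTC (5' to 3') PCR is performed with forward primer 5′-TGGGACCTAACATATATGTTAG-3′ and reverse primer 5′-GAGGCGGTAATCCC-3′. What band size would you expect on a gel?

Forward primer TGGGACCTAACATATATGTTAG is found on the top strand at positions 1–22.
Taking the reverse complement of GAGGCGGTAATCCC gives GGGATTACCGCCTC, found at positions 32–45 on the template; the primer anneals here to the top strand with its 3' end pointing upstream.
Product length = (reverse-primer end) − (forward-primer start) + 1 = 45 − 1 + 1 = 45 bp.

45 bp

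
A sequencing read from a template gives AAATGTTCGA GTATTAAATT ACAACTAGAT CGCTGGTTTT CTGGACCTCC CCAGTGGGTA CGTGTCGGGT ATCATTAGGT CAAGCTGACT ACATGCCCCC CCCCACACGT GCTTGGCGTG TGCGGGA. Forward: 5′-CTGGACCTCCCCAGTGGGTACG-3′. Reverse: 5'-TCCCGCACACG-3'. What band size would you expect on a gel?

87 bp

Forward primer CTGGACCTCCCCAGTGGGTACG is found on the top strand at positions 41–62.
The reverse primer's reverse complement is CGTGTGCGGGA, which matches the template at positions 117–127.
Product length = (reverse-primer end) − (forward-primer start) + 1 = 127 − 41 + 1 = 87 bp.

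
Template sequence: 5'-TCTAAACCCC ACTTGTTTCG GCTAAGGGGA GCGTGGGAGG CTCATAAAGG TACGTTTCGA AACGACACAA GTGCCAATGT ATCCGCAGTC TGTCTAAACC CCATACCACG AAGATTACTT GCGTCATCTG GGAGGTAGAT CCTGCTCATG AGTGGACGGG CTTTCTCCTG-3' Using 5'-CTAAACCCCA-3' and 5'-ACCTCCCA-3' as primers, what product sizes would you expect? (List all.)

The forward primer CTAAACCCCA matches the top strand at positions 2–11, 94–103.
The reverse primer's reverse complement is TGGGAGGT, matching at positions 129–136.
Each forward site pairs with the reverse site to give a product ending at position 136: sizes 135, 43 bp.

135 bp, 43 bp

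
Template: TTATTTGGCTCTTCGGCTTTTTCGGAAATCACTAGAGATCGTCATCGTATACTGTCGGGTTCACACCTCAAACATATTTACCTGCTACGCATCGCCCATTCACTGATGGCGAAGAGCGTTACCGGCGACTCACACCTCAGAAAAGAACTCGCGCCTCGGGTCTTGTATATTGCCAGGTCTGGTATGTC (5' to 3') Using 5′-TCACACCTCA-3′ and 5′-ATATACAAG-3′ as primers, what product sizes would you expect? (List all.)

The forward primer TCACACCTCA matches the top strand at positions 61–70, 130–139.
The reverse primer's reverse complement is CTTGTATAT, matching at positions 162–170.
Each forward site pairs with the reverse site to give a product ending at position 170: sizes 110, 41 bp.

110 bp, 41 bp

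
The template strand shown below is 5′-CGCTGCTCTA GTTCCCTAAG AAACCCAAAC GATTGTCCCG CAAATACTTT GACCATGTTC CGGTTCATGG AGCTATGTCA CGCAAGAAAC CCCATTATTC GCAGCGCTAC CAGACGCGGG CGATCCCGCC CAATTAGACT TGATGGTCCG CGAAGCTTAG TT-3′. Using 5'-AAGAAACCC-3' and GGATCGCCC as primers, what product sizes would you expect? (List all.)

109 bp, 43 bp

The forward primer AAGAAACCC matches the top strand at positions 18–26, 84–92.
The reverse primer's reverse complement is GGGCGATCC, matching at positions 118–126.
Each forward site pairs with the reverse site to give a product ending at position 126: sizes 109, 43 bp.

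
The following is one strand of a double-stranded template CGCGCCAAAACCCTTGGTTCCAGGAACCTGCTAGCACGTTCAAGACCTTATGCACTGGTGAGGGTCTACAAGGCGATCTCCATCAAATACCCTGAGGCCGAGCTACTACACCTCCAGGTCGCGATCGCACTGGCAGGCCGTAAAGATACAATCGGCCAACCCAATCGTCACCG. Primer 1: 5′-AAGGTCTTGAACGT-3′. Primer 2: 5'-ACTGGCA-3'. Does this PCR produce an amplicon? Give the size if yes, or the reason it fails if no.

Primer 1 (AAGGTCTTGAACGT) has reverse complement ACGTTCAAGACCTT, which matches the top strand at positions 36–49; primer 1 anneals to the top strand there with its 3' end pointing upstream toward position 36.
Primer 2 (ACTGGCA) matches the top strand directly at positions 129–135; it anneals to the bottom strand with its 3' end pointing downstream toward position 135.
The 3' ends diverge (primer 1 extends toward position 1, primer 2 toward position 173), so the primers never converge on a shared product.

No product — the primers' 3' ends point away from each other.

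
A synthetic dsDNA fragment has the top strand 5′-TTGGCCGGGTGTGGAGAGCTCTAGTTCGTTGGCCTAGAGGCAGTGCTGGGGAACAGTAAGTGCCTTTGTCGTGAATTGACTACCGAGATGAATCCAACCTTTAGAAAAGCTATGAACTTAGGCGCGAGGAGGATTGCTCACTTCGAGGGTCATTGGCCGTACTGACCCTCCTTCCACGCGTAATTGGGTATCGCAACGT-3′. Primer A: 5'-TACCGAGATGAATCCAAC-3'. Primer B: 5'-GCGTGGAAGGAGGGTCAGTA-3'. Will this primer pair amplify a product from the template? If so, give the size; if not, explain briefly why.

Yes — a 99 bp product.

Primer A (TACCGAGATGAATCCAAC) matches the top strand at positions 81–98; it acts as a forward primer.
Primer B's reverse complement is TACTGACCCTCCTTCCACGC, matching the top strand at positions 160–179; it acts as a reverse primer.
The 3' ends face each other across positions 81–179, giving a 99 bp product.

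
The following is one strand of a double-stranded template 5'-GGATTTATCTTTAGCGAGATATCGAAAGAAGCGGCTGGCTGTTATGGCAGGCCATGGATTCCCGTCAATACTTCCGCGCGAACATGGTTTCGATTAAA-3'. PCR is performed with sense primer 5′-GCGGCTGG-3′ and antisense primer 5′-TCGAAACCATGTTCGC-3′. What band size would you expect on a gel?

The forward primer matches the template at positions 31–38.
Taking the reverse complement of TCGAAACCATGTTCGC gives GCGAACATGGTTTCGA, found at positions 78–93 on the template; the primer anneals here to the top strand with its 3' end pointing upstream.
Amplicon spans positions 31–93: 63 bp.

63 bp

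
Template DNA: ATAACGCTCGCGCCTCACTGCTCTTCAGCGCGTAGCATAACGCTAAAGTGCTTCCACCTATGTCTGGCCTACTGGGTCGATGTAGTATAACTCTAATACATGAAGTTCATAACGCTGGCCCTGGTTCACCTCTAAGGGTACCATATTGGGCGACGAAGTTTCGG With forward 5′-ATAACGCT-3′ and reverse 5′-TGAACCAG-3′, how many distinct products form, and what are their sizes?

Three products: 128 bp, 92 bp, 20 bp

The forward primer ATAACGCT matches the top strand at positions 1–8, 37–44, 109–116.
The reverse primer's reverse complement is CTGGTTCA, matching at positions 121–128.
Each forward site pairs with the reverse site to give a product ending at position 128: sizes 128, 92, 20 bp.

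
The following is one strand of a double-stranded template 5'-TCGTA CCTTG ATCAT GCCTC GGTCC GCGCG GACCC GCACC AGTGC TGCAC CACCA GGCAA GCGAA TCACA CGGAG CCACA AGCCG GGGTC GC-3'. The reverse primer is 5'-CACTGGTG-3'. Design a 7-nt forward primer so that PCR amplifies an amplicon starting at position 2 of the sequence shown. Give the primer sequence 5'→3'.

The reverse primer's reverse complement CACCAGTG matches the template at positions 37–44; the product starts at position 2.
The forward primer is identical to the top strand over positions 2–8: CGTACCT.

5'-CGTACCT-3'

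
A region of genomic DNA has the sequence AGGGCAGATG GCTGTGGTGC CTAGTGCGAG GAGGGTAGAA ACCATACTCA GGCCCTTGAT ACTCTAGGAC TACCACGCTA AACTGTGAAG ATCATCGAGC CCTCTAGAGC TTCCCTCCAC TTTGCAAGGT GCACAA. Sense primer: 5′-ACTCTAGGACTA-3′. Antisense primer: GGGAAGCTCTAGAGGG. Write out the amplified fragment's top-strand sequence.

Forward primer ACTCTAGGACTA is found on the top strand at positions 61–72.
The reverse primer's reverse complement is CCCTCTAGAGCTTCCC, which matches the template at positions 100–115.
The product is the template from position 61 through 115 (55 bp).

5'-ACTCTAGGACTACCACGCTAAACTGTGAAGATCATCGAGCCCTCTAGAGCTTCCC-3'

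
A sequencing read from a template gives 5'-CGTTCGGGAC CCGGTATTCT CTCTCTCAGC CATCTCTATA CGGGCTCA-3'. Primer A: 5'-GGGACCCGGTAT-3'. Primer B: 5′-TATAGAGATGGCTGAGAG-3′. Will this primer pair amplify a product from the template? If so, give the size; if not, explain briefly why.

Yes — a 35 bp product.

Primer A (GGGACCCGGTAT) matches the top strand at positions 6–17; it acts as a forward primer.
Primer B's reverse complement is CTCTCAGCCATCTCTATA, matching the top strand at positions 23–40; it acts as a reverse primer.
The 3' ends face each other across positions 6–40, giving a 35 bp product.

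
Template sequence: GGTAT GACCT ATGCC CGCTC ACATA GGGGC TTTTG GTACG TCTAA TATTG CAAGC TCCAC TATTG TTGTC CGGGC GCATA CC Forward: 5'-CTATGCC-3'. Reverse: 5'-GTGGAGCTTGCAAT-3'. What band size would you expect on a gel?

The forward primer matches the template at positions 9–15.
Taking the reverse complement of GTGGAGCTTGCAAT gives ATTGCAAGCTCCAC, found at positions 47–60 on the template; the primer anneals here to the top strand with its 3' end pointing upstream.
Amplicon spans positions 9–60: 52 bp.

52 bp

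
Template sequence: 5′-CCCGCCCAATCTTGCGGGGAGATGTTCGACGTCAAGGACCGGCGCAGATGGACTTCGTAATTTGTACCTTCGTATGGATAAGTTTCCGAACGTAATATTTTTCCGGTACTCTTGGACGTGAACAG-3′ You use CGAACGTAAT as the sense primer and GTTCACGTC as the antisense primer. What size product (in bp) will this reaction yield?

37 bp

Forward primer CGAACGTAAT is found on the top strand at positions 87–96.
Reverse complement of the reverse primer: GACGTGAAC. This occurs on the top strand at positions 115–123.
Amplicon spans positions 87–123: 37 bp.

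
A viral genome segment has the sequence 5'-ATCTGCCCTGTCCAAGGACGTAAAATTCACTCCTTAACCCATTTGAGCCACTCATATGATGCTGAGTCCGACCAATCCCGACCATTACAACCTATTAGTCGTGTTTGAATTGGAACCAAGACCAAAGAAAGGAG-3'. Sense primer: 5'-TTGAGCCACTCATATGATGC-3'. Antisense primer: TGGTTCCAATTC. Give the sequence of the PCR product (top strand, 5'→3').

5'-TTGAGCCACTCATATGATGCTGAGTCCGACCAATCCCGACCATTACAACCTATTAGTCGTGTTTGAATTGGAACCA-3'

Forward primer TTGAGCCACTCATATGATGC is found on the top strand at positions 43–62.
Reverse complement of the reverse primer: GAATTGGAACCA. This occurs on the top strand at positions 107–118.
The product is the template from position 43 through 118 (76 bp).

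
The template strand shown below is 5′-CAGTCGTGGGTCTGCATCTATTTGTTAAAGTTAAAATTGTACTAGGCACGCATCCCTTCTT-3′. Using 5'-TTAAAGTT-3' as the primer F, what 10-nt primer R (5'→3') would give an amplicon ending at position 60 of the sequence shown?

The forward primer binds at positions 25–32; the product's 3' end on the top strand is position 60.
The reverse primer anneals to the top strand over positions 51–60, i.e. to CATCCCTTCT.
Its sequence written 5'→3' is the reverse complement: AGAAGGGATG.

5'-AGAAGGGATG-3'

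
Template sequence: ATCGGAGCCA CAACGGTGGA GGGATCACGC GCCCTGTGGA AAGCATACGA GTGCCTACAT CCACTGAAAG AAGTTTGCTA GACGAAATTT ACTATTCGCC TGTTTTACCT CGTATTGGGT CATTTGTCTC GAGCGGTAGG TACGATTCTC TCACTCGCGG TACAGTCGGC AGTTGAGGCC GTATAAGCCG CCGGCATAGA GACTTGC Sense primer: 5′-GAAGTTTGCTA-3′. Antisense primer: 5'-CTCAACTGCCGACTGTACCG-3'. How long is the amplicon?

The forward primer matches the template at positions 70–80.
Taking the reverse complement of CTCAACTGCCGACTGTACCG gives CGGTACAGTCGGCAGTTGAG, found at positions 158–177 on the template; the primer anneals here to the top strand with its 3' end pointing upstream.
The product runs from position 70 to position 177, so its length is 177 − 70 + 1 = 108 bp.

108 bp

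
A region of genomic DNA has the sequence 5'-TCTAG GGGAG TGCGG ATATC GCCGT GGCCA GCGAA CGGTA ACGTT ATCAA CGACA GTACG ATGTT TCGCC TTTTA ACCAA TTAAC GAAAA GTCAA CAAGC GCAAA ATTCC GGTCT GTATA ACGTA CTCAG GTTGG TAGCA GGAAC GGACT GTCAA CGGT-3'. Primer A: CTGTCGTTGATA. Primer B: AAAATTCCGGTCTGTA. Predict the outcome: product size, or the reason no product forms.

No product — the primers' 3' ends point away from each other.

Primer A (CTGTCGTTGATA) has reverse complement TATCAACGACAG, which matches the top strand at positions 45–56; primer A anneals to the top strand there with its 3' end pointing upstream toward position 45.
Primer B (AAAATTCCGGTCTGTA) matches the top strand directly at positions 103–118; it anneals to the bottom strand with its 3' end pointing downstream toward position 118.
The 3' ends diverge (primer A extends toward position 1, primer B toward position 159), so the primers never converge on a shared product.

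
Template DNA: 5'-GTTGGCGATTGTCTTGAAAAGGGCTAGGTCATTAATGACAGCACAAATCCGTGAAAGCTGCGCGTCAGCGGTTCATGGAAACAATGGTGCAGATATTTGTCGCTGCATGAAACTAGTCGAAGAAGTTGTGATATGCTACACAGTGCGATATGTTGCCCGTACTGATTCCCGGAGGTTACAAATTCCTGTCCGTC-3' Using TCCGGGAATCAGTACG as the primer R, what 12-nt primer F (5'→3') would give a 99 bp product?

5'-ATGGAAACAATG-3'

The reverse primer's reverse complement CGTACTGATTCCCGGA matches the template at positions 158–173, so the product ends at position 173.
A 99 bp product then starts at position 173 − 99 + 1 = 75.
The forward primer is identical to the top strand there: ATGGAAACAATG.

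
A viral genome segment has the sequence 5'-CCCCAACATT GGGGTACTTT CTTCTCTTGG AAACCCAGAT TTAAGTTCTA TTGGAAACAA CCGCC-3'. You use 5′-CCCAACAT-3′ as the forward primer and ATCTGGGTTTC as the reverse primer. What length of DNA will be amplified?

39 bp

Scanning the template, CCCAACAT occurs at positions 2–9; this primer anneals to the bottom strand there with its 3' end pointing downstream.
Taking the reverse complement of ATCTGGGTTTC gives GAAACCCAGAT, found at positions 30–40 on the template; the primer anneals here to the top strand with its 3' end pointing upstream.
Product length = (reverse-primer end) − (forward-primer start) + 1 = 40 − 2 + 1 = 39 bp.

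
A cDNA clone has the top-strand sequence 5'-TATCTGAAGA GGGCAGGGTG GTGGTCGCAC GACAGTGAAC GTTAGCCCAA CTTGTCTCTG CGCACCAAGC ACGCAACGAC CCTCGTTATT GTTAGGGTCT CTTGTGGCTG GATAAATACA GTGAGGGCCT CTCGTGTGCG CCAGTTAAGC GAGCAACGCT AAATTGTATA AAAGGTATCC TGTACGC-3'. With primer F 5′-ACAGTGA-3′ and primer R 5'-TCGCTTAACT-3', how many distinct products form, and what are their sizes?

Two products: 121 bp, 35 bp

The forward primer ACAGTGA matches the top strand at positions 32–38, 118–124.
The reverse primer's reverse complement is AGTTAAGCGA, matching at positions 143–152.
Each forward site pairs with the reverse site to give a product ending at position 152: sizes 121, 35 bp.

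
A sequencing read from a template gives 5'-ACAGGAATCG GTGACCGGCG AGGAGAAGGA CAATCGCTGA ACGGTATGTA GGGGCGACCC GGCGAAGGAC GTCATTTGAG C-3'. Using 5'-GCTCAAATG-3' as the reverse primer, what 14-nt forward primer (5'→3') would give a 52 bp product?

5'-ACAATCGCTGAACG-3'

The reverse primer's reverse complement CATTTGAGC matches the template at positions 73–81, so the product ends at position 81.
A 52 bp product then starts at position 81 − 52 + 1 = 30.
The forward primer is identical to the top strand there: ACAATCGCTGAACG.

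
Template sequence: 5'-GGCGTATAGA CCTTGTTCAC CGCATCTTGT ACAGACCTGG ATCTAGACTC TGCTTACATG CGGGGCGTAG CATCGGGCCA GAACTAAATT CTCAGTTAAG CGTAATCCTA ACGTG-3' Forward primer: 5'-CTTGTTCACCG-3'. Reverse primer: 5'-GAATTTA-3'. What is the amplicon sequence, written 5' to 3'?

5'-CTTGTTCACCGCATCTTGTACAGACCTGGATCTAGACTCTGCTTACATGCGGGGCGTAGCATCGGGCCAGAACTAAATTC-3'

The forward primer matches the template at positions 12–22.
The reverse primer's reverse complement is TAAATTC, which matches the template at positions 85–91.
The product is the template from position 12 through 91 (80 bp).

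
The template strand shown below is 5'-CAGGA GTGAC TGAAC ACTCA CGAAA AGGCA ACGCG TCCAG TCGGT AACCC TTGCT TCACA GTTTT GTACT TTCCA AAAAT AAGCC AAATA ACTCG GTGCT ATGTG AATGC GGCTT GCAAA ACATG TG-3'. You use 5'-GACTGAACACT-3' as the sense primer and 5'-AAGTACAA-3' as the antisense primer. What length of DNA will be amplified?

Scanning the template, GACTGAACACT occurs at positions 8–18; this primer anneals to the bottom strand there with its 3' end pointing downstream.
Reverse complement of the reverse primer: TTGTACTT. This occurs on the top strand at positions 64–71.
Amplicon spans positions 8–71: 64 bp.

64 bp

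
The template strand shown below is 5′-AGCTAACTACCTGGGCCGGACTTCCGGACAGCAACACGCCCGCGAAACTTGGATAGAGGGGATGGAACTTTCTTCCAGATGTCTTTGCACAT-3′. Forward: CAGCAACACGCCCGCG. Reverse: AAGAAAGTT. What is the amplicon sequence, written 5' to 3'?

5'-CAGCAACACGCCCGCGAAACTTGGATAGAGGGGATGGAACTTTCTT-3'

Forward primer CAGCAACACGCCCGCG is found on the top strand at positions 29–44.
Taking the reverse complement of AAGAAAGTT gives AACTTTCTT, found at positions 66–74 on the template; the primer anneals here to the top strand with its 3' end pointing upstream.
The product is the template from position 29 through 74 (46 bp).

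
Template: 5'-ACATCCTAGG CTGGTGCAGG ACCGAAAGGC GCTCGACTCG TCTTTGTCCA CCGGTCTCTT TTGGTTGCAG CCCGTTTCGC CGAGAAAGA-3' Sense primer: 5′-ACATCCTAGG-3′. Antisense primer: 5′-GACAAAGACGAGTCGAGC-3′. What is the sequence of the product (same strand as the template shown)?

5'-ACATCCTAGGCTGGTGCAGGACCGAAAGGCGCTCGACTCGTCTTTGTC-3'

Forward primer ACATCCTAGG is found on the top strand at positions 1–10.
Taking the reverse complement of GACAAAGACGAGTCGAGC gives GCTCGACTCGTCTTTGTC, found at positions 31–48 on the template; the primer anneals here to the top strand with its 3' end pointing upstream.
The product is the template from position 1 through 48 (48 bp).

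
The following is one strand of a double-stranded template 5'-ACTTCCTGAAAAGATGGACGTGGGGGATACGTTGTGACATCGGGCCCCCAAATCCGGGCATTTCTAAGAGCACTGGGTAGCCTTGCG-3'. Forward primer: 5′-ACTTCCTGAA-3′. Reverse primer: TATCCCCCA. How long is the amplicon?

29 bp

The forward primer matches the template at positions 1–10.
The reverse primer's reverse complement is TGGGGGATA, which matches the template at positions 21–29.
The product runs from position 1 to position 29, so its length is 29 − 1 + 1 = 29 bp.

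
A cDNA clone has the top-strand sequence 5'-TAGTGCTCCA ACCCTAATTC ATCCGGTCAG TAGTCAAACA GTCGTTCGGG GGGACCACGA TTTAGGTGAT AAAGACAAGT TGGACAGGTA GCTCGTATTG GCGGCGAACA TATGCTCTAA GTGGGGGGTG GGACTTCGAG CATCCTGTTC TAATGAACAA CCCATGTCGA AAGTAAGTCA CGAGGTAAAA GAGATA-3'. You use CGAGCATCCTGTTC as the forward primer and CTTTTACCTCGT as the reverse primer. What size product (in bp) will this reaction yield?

55 bp

The forward primer matches the template at positions 137–150.
Reverse complement of the reverse primer: ACGAGGTAAAAG. This occurs on the top strand at positions 180–191.
Product length = (reverse-primer end) − (forward-primer start) + 1 = 191 − 137 + 1 = 55 bp.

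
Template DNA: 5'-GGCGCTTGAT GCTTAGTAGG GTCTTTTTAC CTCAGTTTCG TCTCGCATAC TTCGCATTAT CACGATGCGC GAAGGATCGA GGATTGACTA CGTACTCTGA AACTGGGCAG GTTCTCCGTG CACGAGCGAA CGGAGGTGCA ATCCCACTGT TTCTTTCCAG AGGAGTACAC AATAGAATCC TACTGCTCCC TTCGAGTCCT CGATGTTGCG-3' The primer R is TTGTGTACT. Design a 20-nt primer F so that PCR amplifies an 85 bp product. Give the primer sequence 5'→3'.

5'-CTACGTACTCTGAAACTGGG-3'

The reverse primer's reverse complement AGTACACAA matches the template at positions 164–172, so the product ends at position 172.
An 85 bp product then starts at position 172 − 85 + 1 = 88.
The forward primer is identical to the top strand there: CTACGTACTCTGAAACTGGG.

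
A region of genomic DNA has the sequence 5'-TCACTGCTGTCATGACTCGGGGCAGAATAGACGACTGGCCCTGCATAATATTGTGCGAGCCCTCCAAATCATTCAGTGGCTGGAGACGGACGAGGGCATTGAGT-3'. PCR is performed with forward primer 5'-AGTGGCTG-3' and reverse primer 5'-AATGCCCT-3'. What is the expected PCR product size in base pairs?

Scanning the template, AGTGGCTG occurs at positions 75–82; this primer anneals to the bottom strand there with its 3' end pointing downstream.
Reverse complement of the reverse primer: AGGGCATT. This occurs on the top strand at positions 93–100.
Product length = (reverse-primer end) − (forward-primer start) + 1 = 100 − 75 + 1 = 26 bp.

26 bp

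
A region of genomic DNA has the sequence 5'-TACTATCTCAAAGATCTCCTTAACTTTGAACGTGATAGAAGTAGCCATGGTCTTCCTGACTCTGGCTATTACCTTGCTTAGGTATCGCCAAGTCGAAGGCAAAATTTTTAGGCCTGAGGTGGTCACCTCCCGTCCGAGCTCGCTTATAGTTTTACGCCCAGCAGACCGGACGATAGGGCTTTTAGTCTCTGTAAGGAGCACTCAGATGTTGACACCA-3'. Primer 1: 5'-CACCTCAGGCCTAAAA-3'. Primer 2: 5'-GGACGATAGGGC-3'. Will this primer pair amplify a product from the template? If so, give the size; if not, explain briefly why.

No product — the primers' 3' ends point away from each other.

Primer 1 (CACCTCAGGCCTAAAA) has reverse complement TTTTAGGCCTGAGGTG, which matches the top strand at positions 106–121; primer 1 anneals to the top strand there with its 3' end pointing upstream toward position 106.
Primer 2 (GGACGATAGGGC) matches the top strand directly at positions 168–179; it anneals to the bottom strand with its 3' end pointing downstream toward position 179.
The 3' ends diverge (primer 1 extends toward position 1, primer 2 toward position 217), so the primers never converge on a shared product.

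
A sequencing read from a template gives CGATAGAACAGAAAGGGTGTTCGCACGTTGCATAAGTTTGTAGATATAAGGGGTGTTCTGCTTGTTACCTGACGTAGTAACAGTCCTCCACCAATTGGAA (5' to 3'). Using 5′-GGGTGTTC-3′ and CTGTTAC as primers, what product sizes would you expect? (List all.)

The forward primer GGGTGTTC matches the top strand at positions 15–22, 51–58.
The reverse primer's reverse complement is GTAACAG, matching at positions 77–83.
Each forward site pairs with the reverse site to give a product ending at position 83: sizes 69, 33 bp.

69 bp, 33 bp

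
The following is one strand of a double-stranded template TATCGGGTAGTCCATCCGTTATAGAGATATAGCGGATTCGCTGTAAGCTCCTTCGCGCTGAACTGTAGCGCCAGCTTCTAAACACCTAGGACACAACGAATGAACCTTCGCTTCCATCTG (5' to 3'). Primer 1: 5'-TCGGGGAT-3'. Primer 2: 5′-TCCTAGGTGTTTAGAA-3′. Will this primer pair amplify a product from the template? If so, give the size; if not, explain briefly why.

No product — primer 1 has no binding site in the template.

Primer 1 (TCGGGGAT) does not match the top strand, and its reverse complement ATCCCCGA does not match either.
With no annealing site for primer 1, no amplification occurs.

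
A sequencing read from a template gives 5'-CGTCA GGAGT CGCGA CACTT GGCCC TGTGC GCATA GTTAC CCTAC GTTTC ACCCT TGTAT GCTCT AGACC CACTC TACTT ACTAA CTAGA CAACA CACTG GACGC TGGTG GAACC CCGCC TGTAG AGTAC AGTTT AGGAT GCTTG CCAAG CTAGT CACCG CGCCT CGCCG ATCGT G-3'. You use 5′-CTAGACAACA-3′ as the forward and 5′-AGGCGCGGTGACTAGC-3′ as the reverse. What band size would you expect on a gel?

The forward primer matches the template at positions 86–95.
The reverse primer's reverse complement is GCTAGTCACCGCGCCT, which matches the template at positions 150–165.
Product length = (reverse-primer end) − (forward-primer start) + 1 = 165 − 86 + 1 = 80 bp.

80 bp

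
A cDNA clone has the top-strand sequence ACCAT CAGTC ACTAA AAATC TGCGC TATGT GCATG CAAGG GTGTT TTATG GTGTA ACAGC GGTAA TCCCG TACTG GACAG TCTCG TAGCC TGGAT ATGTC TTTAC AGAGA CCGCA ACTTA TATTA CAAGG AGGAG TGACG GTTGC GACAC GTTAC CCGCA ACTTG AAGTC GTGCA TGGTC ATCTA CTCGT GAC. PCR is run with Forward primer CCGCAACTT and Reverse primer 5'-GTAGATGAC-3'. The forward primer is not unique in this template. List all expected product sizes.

76 bp, 31 bp

The forward primer CCGCAACTT matches the top strand at positions 111–119, 156–164.
The reverse primer's reverse complement is GTCATCTAC, matching at positions 178–186.
Each forward site pairs with the reverse site to give a product ending at position 186: sizes 76, 31 bp.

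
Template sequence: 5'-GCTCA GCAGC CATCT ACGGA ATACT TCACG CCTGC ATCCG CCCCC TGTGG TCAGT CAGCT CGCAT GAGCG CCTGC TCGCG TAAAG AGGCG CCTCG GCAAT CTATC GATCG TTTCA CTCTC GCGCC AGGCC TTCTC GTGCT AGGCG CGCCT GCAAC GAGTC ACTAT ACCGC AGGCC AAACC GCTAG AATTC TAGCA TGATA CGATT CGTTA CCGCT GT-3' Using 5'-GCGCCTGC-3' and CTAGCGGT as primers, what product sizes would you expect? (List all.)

The forward primer GCGCCTGC matches the top strand at positions 68–75, 145–152.
The reverse primer's reverse complement is ACCGCTAG, matching at positions 178–185.
Each forward site pairs with the reverse site to give a product ending at position 185: sizes 118, 41 bp.

118 bp, 41 bp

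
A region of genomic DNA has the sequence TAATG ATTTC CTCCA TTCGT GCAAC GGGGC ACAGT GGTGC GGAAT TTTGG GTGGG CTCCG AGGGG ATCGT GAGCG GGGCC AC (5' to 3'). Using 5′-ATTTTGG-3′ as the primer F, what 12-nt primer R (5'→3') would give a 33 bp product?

The forward primer binds at positions 44–50, so a 33 bp product ends at position 44 + 33 − 1 = 76.
The reverse primer anneals to the top strand over positions 65–76, i.e. to GATCGTGAGCGG.
Its sequence written 5'→3' is the reverse complement: CCGCTCACGATC.

5'-CCGCTCACGATC-3'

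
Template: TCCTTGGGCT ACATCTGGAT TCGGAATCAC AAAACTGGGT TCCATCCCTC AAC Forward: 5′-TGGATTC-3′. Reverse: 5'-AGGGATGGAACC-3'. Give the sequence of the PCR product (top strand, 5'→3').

Forward primer TGGATTC is found on the top strand at positions 16–22.
Reverse complement of the reverse primer: GGTTCCATCCCT. This occurs on the top strand at positions 38–49.
The product is the template from position 16 through 49 (34 bp).

5'-TGGATTCGGAATCACAAAACTGGGTTCCATCCCT-3'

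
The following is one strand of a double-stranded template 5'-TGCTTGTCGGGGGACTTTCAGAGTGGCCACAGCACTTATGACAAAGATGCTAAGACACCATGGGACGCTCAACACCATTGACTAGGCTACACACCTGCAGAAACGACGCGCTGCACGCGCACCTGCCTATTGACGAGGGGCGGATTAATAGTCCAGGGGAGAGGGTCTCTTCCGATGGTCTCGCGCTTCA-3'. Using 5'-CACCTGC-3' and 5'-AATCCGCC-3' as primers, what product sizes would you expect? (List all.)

55 bp, 27 bp

The forward primer CACCTGC matches the top strand at positions 92–98, 120–126.
The reverse primer's reverse complement is GGCGGATT, matching at positions 139–146.
Each forward site pairs with the reverse site to give a product ending at position 146: sizes 55, 27 bp.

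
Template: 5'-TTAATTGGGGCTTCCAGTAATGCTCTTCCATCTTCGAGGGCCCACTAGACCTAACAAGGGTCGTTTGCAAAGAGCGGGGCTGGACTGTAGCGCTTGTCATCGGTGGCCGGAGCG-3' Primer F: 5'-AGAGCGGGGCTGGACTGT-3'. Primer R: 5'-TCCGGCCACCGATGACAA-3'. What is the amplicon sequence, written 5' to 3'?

Scanning the template, AGAGCGGGGCTGGACTGT occurs at positions 71–88; this primer anneals to the bottom strand there with its 3' end pointing downstream.
The reverse primer's reverse complement is TTGTCATCGGTGGCCGGA, which matches the template at positions 94–111.
The product is the template from position 71 through 111 (41 bp).

5'-AGAGCGGGGCTGGACTGTAGCGCTTGTCATCGGTGGCCGGA-3'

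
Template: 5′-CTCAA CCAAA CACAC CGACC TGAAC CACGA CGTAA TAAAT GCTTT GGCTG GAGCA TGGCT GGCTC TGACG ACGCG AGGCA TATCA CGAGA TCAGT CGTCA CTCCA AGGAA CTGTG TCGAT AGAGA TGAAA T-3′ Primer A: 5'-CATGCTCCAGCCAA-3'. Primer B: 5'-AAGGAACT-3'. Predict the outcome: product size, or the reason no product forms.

No product — the primers' 3' ends point away from each other.

Primer A (CATGCTCCAGCCAA) has reverse complement TTGGCTGGAGCATG, which matches the top strand at positions 44–57; primer A anneals to the top strand there with its 3' end pointing upstream toward position 44.
Primer B (AAGGAACT) matches the top strand directly at positions 105–112; it anneals to the bottom strand with its 3' end pointing downstream toward position 112.
The 3' ends diverge (primer A extends toward position 1, primer B toward position 131), so the primers never converge on a shared product.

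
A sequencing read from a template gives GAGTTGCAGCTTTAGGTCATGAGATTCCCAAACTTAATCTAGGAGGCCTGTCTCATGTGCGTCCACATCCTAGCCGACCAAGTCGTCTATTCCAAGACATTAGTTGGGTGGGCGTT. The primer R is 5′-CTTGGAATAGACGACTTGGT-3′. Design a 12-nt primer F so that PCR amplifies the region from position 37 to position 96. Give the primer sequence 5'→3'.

5'-ATCTAGGAGGCC-3'

The reverse primer's reverse complement ACCAAGTCGTCTATTCCAAG matches the template at positions 77–96; the product starts at position 37.
The forward primer is identical to the top strand over positions 37–48: ATCTAGGAGGCC.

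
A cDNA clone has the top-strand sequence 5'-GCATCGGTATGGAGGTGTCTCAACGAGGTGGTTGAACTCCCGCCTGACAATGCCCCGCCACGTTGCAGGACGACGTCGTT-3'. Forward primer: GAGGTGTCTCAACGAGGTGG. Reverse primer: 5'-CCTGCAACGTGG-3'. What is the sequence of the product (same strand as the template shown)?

5'-GAGGTGTCTCAACGAGGTGGTTGAACTCCCGCCTGACAATGCCCCGCCACGTTGCAGG-3'

Scanning the template, GAGGTGTCTCAACGAGGTGG occurs at positions 12–31; this primer anneals to the bottom strand there with its 3' end pointing downstream.
The reverse primer's reverse complement is CCACGTTGCAGG, which matches the template at positions 58–69.
The product is the template from position 12 through 69 (58 bp).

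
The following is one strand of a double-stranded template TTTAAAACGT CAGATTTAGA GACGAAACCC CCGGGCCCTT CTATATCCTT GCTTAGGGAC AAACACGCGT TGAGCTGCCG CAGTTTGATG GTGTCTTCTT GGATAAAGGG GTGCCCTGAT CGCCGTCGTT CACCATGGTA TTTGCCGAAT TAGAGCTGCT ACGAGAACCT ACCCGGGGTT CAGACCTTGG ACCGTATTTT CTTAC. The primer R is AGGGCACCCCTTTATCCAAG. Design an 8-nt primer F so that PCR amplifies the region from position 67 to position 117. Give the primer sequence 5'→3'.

The reverse primer's reverse complement CTTGGATAAAGGGGTGCCCT matches the template at positions 98–117; the product starts at position 67.
The forward primer is identical to the top strand over positions 67–74: GCGTTGAG.

5'-GCGTTGAG-3'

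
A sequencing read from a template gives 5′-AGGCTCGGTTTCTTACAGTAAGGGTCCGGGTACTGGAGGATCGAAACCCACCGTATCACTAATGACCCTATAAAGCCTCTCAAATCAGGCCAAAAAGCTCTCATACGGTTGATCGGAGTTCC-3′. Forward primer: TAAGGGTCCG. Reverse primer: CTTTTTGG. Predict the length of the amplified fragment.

The forward primer matches the template at positions 19–28.
The reverse primer's reverse complement is CCAAAAAG, which matches the template at positions 90–97.
Product length = (reverse-primer end) − (forward-primer start) + 1 = 97 − 19 + 1 = 79 bp.

79 bp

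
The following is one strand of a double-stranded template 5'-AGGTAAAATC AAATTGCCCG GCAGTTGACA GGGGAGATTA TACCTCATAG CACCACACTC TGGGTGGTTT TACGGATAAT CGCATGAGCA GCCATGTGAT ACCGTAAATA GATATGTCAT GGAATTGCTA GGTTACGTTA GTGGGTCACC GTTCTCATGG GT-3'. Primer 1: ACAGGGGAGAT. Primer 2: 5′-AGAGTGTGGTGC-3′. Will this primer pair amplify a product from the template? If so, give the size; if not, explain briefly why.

Primer 1 (ACAGGGGAGAT) matches the top strand at positions 28–38; it acts as a forward primer.
Primer 2's reverse complement is GCACCACACTCT, matching the top strand at positions 50–61; it acts as a reverse primer.
The 3' ends face each other across positions 28–61, giving a 34 bp product.

Yes — a 34 bp product.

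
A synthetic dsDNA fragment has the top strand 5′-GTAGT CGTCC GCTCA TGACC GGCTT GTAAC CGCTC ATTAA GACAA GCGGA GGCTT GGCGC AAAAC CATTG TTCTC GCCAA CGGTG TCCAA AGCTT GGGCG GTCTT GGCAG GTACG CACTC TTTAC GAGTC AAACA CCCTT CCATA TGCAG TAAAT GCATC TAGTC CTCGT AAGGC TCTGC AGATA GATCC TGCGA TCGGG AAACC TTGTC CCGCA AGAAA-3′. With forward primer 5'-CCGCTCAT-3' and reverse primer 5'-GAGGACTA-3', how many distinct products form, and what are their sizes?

Two products: 160 bp, 139 bp

The forward primer CCGCTCAT matches the top strand at positions 9–16, 30–37.
The reverse primer's reverse complement is TAGTCCTC, matching at positions 161–168.
Each forward site pairs with the reverse site to give a product ending at position 168: sizes 160, 139 bp.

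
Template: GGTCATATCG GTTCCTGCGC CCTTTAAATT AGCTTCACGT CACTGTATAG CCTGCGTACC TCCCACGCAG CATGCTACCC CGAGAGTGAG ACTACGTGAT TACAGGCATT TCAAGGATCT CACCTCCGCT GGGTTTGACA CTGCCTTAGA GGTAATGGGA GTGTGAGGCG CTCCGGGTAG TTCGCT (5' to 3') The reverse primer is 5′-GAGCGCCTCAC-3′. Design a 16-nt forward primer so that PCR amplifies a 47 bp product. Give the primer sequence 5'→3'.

5'-CGCTGGGTTTGACACT-3'

The reverse primer's reverse complement GTGAGGCGCTC matches the template at positions 163–173, so the product ends at position 173.
A 47 bp product then starts at position 173 − 47 + 1 = 127.
The forward primer is identical to the top strand there: CGCTGGGTTTGACACT.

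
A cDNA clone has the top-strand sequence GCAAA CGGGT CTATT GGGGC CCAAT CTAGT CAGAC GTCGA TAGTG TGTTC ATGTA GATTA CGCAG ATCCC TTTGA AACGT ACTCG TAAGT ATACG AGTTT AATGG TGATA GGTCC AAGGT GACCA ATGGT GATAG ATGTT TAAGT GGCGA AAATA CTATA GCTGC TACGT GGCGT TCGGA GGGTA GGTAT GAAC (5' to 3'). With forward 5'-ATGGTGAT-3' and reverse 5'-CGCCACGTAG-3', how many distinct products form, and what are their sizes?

The forward primer ATGGTGAT matches the top strand at positions 102–109, 126–133.
The reverse primer's reverse complement is CTACGTGGCG, matching at positions 165–174.
Each forward site pairs with the reverse site to give a product ending at position 174: sizes 73, 49 bp.

Two products: 73 bp, 49 bp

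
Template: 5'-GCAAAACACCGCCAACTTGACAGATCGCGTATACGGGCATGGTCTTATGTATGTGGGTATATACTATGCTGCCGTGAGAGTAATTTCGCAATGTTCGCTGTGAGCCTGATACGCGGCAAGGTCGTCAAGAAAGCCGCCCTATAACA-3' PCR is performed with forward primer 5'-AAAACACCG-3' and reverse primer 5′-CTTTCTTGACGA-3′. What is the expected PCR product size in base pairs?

Forward primer AAAACACCG is found on the top strand at positions 3–11.
The reverse primer's reverse complement is TCGTCAAGAAAG, which matches the template at positions 122–133.
Amplicon spans positions 3–133: 131 bp.

131 bp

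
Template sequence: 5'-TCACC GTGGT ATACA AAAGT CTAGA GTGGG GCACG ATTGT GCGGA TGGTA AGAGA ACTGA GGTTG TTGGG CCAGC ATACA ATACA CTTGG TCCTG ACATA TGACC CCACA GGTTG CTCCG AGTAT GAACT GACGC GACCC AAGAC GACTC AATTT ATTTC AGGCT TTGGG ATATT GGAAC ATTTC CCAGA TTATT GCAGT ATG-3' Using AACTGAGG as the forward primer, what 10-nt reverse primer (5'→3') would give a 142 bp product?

5'-CAATAATCTG-3'

The forward primer binds at positions 55–62, so a 142 bp product ends at position 55 + 142 − 1 = 196.
The reverse primer anneals to the top strand over positions 187–196, i.e. to CAGATTATTG.
Its sequence written 5'→3' is the reverse complement: CAATAATCTG.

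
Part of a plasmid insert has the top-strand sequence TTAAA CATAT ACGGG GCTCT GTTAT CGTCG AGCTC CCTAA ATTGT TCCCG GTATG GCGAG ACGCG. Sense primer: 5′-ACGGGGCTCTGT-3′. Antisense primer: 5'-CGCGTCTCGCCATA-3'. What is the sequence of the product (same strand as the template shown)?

5'-ACGGGGCTCTGTTATCGTCGAGCTCCCTAAATTGTTCCCGGTATGGCGAGACGCG-3'

The forward primer matches the template at positions 11–22.
Taking the reverse complement of CGCGTCTCGCCATA gives TATGGCGAGACGCG, found at positions 52–65 on the template; the primer anneals here to the top strand with its 3' end pointing upstream.
The product is the template from position 11 through 65 (55 bp).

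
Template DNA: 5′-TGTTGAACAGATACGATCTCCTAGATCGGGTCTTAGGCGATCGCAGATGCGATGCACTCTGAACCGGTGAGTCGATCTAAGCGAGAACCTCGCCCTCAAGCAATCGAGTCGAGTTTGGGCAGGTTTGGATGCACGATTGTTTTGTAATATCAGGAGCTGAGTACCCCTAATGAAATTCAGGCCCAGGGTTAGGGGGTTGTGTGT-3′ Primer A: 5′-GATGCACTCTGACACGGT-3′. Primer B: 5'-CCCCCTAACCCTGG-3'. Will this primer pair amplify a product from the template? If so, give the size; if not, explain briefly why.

Primer A (GATGCACTCTGACACGGT) does not match the top strand, and its reverse complement ACCGTGTCAGAGTGCATC does not match either.
With no annealing site for primer A, no amplification occurs.

No product — primer A has no binding site in the template.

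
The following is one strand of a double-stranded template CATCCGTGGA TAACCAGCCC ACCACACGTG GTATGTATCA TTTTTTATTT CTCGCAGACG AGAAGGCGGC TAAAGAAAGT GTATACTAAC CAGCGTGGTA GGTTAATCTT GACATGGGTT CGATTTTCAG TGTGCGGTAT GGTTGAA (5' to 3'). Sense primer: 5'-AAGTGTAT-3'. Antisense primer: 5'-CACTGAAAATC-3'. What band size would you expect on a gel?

56 bp

Scanning the template, AAGTGTAT occurs at positions 77–84; this primer anneals to the bottom strand there with its 3' end pointing downstream.
Taking the reverse complement of CACTGAAAATC gives GATTTTCAGTG, found at positions 122–132 on the template; the primer anneals here to the top strand with its 3' end pointing upstream.
Product length = (reverse-primer end) − (forward-primer start) + 1 = 132 − 77 + 1 = 56 bp.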